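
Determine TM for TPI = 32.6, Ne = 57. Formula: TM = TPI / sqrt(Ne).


Formula: TM = TPI / sqrt(Ne)
Step 1: sqrt(Ne) = sqrt(57) = 7.5498
Step 2: TM = 32.6 / 7.5498 = 4.32

4.32 TM


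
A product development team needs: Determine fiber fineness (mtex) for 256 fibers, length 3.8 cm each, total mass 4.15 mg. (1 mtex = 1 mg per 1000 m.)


Formula: fineness (mtex) = mass (mg) / total length (km) = (mass_mg / total_length_m) * 1000
Step 1: Convert fiber length: 3.8 cm = 0.038 m
Step 2: Total fiber length = 256 * 0.038 = 9.728 m
Step 3: Linear density = 4.15 mg / 9.728 m = 0.4266 mg/m
Step 4: fineness = 0.4266 * 1000 = 426.6 mtex

426.6 mtex


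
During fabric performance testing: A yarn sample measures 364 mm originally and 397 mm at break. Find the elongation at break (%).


Formula: Elongation (%) = ((L_break - L0) / L0) * 100
Step 1: Extension = 397 - 364 = 33 mm
Step 2: Elongation = (33 / 364) * 100
Step 3: Elongation = 0.090659 * 100 = 9.0659% ≈ 9.1%

9.1%


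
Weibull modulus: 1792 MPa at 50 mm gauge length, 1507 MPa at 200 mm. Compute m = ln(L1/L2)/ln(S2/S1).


Formula: m = ln(L1/L2) / ln(S2/S1)
Step 1: ln(L1/L2) = ln(50/200) = -1.38629
Step 2: S2/S1 = 1507/1792 = 0.84096
Step 3: ln(S2/S1) = ln(0.84096) = -0.17321
Step 4: m = -1.38629 / -0.17321 = 8.00

8.00 (Weibull m)


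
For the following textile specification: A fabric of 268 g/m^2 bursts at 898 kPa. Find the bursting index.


Formula: Bursting Index = Bursting Strength / Fabric GSM
BI = 898 kPa / 268 g/m^2
BI = 3.351 kPa/(g/m^2)

3.351 kPa/(g/m^2)


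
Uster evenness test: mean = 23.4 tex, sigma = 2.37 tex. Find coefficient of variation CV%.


Formula: CV% = (standard deviation / mean) * 100
Step 1: Ratio = 2.37 / 23.4 = 0.101282
Step 2: CV% = 0.101282 * 100 = 10.1282% ≈ 10.1%

10.1%


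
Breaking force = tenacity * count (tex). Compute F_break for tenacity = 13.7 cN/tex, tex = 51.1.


Formula: Breaking force = Tenacity * Linear density
F = 13.7 cN/tex * 51.1 tex
F = 700.07 cN

700.07 cN


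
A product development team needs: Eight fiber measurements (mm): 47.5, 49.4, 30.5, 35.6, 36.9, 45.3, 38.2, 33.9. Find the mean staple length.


Formula: Mean = sum of lengths / count
Sum = 47.5 + 49.4 + 30.5 + 35.6 + 36.9 + 45.3 + 38.2 + 33.9
Sum = 317.3 mm
Mean = 317.3 / 8 = 39.66 mm

39.66 mm


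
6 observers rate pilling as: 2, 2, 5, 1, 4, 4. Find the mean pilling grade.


Formula: Mean = sum / count
Sum = 2 + 2 + 5 + 1 + 4 + 4 = 18
Mean = 18 / 6 = 3.0

3.0


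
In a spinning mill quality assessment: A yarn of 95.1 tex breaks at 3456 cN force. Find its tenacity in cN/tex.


Formula: Tenacity = Breaking force / Linear density
Tenacity = 3456 cN / 95.1 tex
Tenacity = 36.34 cN/tex

36.34 cN/tex


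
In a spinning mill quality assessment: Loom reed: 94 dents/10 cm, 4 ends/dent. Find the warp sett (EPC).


Formula: EPC = (dents per 10 cm * ends per dent) / 10
Step 1: Total ends per 10 cm = 94 * 4 = 376
Step 2: EPC = 376 / 10 = 37.6 ends/cm

37.6 ends/cm


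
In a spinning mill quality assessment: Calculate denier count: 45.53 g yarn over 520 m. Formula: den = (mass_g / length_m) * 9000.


Formula: den = (mass_g / length_m) * 9000
Substituting: den = (45.53 / 520) * 9000
Intermediate: 45.53 / 520 = 0.08755769 g/m
den = 0.08755769 * 9000 = 788.0 denier

788.0 denier


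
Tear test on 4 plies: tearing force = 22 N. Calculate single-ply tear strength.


Formula: Per-ply strength = Total force / Number of plies
Per-ply = 22 N / 4
Per-ply = 5.5 N

5.5 N


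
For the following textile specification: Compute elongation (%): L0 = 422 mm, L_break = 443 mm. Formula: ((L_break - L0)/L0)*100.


Formula: Elongation (%) = ((L_break - L0) / L0) * 100
Step 1: Extension = 443 - 422 = 21 mm
Step 2: Elongation = (21 / 422) * 100
Step 3: Elongation = 0.049763 * 100 = 4.9763% ≈ 5.0%

5.0%


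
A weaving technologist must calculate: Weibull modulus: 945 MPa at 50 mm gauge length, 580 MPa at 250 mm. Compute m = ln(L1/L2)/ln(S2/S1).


Formula: m = ln(L1/L2) / ln(S2/S1)
Step 1: ln(L1/L2) = ln(50/250) = -1.60944
Step 2: S2/S1 = 580/945 = 0.61376
Step 3: ln(S2/S1) = ln(0.61376) = -0.48815
Step 4: m = -1.60944 / -0.48815 = 3.30

3.30 (Weibull m)


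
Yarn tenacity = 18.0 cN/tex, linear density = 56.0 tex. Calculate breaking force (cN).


Formula: Breaking force = Tenacity * Linear density
F = 18.0 cN/tex * 56.0 tex
F = 1008.00 cN

1008.00 cN


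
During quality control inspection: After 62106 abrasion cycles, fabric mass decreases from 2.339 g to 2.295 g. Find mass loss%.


Formula: Mass loss% = ((m_before - m_after) / m_before) * 100
Step 1: Mass loss = 2.339 - 2.295 = 0.044 g
Step 2: Ratio = 0.044 / 2.339 = 0.0188115
Step 3: Mass loss% = 0.0188115 * 100 = 1.88115% ≈ 1.88%

1.88%


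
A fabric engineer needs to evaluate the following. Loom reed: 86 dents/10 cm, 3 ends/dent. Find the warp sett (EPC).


Formula: EPC = (dents per 10 cm * ends per dent) / 10
Step 1: Total ends per 10 cm = 86 * 3 = 258
Step 2: EPC = 258 / 10 = 25.8 ends/cm

25.8 ends/cm


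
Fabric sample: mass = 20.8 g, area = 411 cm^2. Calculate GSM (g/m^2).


Formula: GSM = mass_g / area_m2
Step 1: Convert area: 411 cm^2 = 411 / 10000 = 0.0411 m^2
Step 2: GSM = 20.8 g / 0.0411 m^2 = 506.1 g/m^2

506.1 g/m^2


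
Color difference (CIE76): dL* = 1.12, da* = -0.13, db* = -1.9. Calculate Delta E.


Formula: Delta E = sqrt(dL*^2 + da*^2 + db*^2)
Step 1: dL*^2 = 1.12^2 = 1.2544
Step 2: da*^2 = (-0.13)^2 = 0.0169
Step 3: db*^2 = (-1.9)^2 = 3.61
Step 4: Sum = 1.2544 + 0.0169 + 3.61 = 4.8813
Step 5: Delta E = sqrt(4.8813) = 2.21

2.21 Delta E


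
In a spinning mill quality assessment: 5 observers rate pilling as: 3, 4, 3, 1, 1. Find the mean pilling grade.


Formula: Mean = sum / count
Sum = 3 + 4 + 3 + 1 + 1 = 12
Mean = 12 / 5 = 2.4

2.4


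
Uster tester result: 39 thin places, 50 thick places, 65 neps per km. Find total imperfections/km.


Formula: Total = thin places + thick places + neps
Total = 39 + 50 + 65
Total = 154 imperfections/km

154 imperfections/km


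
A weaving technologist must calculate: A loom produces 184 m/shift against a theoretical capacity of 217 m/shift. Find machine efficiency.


Formula: Efficiency% = (Actual output / Theoretical output) * 100
Efficiency% = (184 / 217) * 100
Efficiency% = 0.847926 * 100 = 84.7926% ≈ 84.8%

84.8%


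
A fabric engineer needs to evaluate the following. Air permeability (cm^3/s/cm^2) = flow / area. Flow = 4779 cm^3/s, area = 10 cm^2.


Formula: Air Permeability = Airflow / Test Area
AP = 4779 cm^3/s / 10 cm^2
AP = 477.9 cm^3/s/cm^2

477.9 cm^3/s/cm^2


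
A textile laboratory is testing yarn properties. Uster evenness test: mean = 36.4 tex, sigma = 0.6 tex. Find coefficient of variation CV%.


Formula: CV% = (standard deviation / mean) * 100
Step 1: Ratio = 0.6 / 36.4 = 0.016484
Step 2: CV% = 0.016484 * 100 = 1.6484% ≈ 1.6%

1.6%


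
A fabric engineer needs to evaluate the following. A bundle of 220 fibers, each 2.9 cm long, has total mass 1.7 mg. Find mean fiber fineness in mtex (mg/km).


Formula: fineness (mtex) = mass (mg) / total length (km) = (mass_mg / total_length_m) * 1000
Step 1: Convert fiber length: 2.9 cm = 0.029 m
Step 2: Total fiber length = 220 * 0.029 = 6.38 m
Step 3: Linear density = 1.7 mg / 6.38 m = 0.2665 mg/m
Step 4: fineness = 0.2665 * 1000 = 266.5 mtex

266.5 mtex


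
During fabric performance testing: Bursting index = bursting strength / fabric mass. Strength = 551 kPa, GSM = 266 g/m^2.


Formula: Bursting Index = Bursting Strength / Fabric GSM
BI = 551 kPa / 266 g/m^2
BI = 2.071 kPa/(g/m^2)

2.071 kPa/(g/m^2)


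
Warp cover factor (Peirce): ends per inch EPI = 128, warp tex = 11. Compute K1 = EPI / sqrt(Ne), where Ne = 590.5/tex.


Formula: K1 = EPI / sqrt(Ne), with Ne = 590.5 / tex_warp
Step 1: Ne = 590.5 / 11 = 53.682
Step 2: sqrt(Ne) = sqrt(53.682) = 7.3268
Step 3: K1 = 128 / 7.3268 = 17.5

17.5


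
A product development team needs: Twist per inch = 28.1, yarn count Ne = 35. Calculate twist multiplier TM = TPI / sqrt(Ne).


Formula: TM = TPI / sqrt(Ne)
Step 1: sqrt(Ne) = sqrt(35) = 5.9161
Step 2: TM = 28.1 / 5.9161 = 4.75

4.75 TM


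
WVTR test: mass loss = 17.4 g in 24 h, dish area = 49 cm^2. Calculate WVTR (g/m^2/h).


Formula: WVTR = mass_loss / (area * time)
Step 1: Convert area: 49 cm^2 = 0.0049 m^2
Step 2: WVTR = 17.4 g / (0.0049 m^2 * 24 h)
Step 3: WVTR = 17.4 / 0.1176 = 148.0 g/m^2/h

148.0 g/m^2/h


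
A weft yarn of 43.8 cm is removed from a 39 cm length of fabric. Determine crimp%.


Formula: Crimp% = ((L_yarn - L_fabric) / L_fabric) * 100
Step 1: Extension = 43.8 - 39 = 4.8 cm
Step 2: Crimp% = (4.8 / 39) * 100
Step 3: Crimp% = 0.123077 * 100 = 12.3077% ≈ 12.3%

12.3%


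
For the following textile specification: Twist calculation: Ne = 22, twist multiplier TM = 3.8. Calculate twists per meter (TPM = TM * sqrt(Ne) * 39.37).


Formula: TPM = TM * sqrt(Ne) * 39.37
Step 1: sqrt(Ne) = sqrt(22) = 4.6904
Step 2: TM * sqrt(Ne) = 3.8 * 4.6904 = 17.8235
Step 3: TPM = 17.8235 * 39.37 = 702 twists/m

702 twists/m


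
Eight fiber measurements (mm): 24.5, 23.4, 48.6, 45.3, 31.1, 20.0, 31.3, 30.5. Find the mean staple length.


Formula: Mean = sum of lengths / count
Sum = 24.5 + 23.4 + 48.6 + 45.3 + 31.1 + 20.0 + 31.3 + 30.5
Sum = 254.7 mm
Mean = 254.7 / 8 = 31.84 mm

31.84 mm


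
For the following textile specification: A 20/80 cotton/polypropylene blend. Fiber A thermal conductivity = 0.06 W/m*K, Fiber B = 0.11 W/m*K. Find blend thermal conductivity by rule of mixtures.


Formula: Blend property = (fraction_A * property_A) + (fraction_B * property_B)
Step 1: Contribution A = 20/100 * 0.06 W/m*K = 0.012 W/m*K
Step 2: Contribution B = 80/100 * 0.11 W/m*K = 0.088 W/m*K
Step 3: Blend thermal conductivity = 0.012 + 0.088 = 0.1 W/m*K

0.1 W/m*K


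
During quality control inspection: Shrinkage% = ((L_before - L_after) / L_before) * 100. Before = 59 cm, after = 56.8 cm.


Formula: Shrinkage% = ((L_before - L_after) / L_before) * 100
Step 1: Shrinkage = 59 - 56.8 = 2.2 cm
Step 2: Shrinkage% = (2.2 / 59) * 100
Step 3: Shrinkage% = 0.037288 * 100 = 3.7288% ≈ 3.7%

3.7%


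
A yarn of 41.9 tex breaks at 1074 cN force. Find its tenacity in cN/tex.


Formula: Tenacity = Breaking force / Linear density
Tenacity = 1074 cN / 41.9 tex
Tenacity = 25.63 cN/tex

25.63 cN/tex


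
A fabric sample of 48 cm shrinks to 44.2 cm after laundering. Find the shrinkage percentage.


Formula: Shrinkage% = ((L_before - L_after) / L_before) * 100
Step 1: Shrinkage = 48 - 44.2 = 3.8 cm
Step 2: Shrinkage% = (3.8 / 48) * 100
Step 3: Shrinkage% = 0.079167 * 100 = 7.9167% ≈ 7.9%

7.9%


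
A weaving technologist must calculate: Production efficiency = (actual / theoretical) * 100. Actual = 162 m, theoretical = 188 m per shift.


Formula: Efficiency% = (Actual output / Theoretical output) * 100
Efficiency% = (162 / 188) * 100
Efficiency% = 0.861702 * 100 = 86.1702% ≈ 86.2%

86.2%


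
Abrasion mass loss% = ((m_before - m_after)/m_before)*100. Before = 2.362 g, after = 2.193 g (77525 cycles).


Formula: Mass loss% = ((m_before - m_after) / m_before) * 100
Step 1: Mass loss = 2.362 - 2.193 = 0.169 g
Step 2: Ratio = 0.169 / 2.362 = 0.0715495
Step 3: Mass loss% = 0.0715495 * 100 = 7.15495% ≈ 7.15%

7.15%


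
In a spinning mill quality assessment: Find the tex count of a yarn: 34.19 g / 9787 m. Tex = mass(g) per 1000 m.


Formula: Tex = (mass_g / length_m) * 1000
Substituting: Tex = (34.19 / 9787) * 1000
Intermediate: 34.19 / 9787 = 0.00349341 g/m
Tex = 0.00349341 * 1000 = 3.49 tex

3.49 tex


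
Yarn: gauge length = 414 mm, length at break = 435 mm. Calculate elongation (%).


Formula: Elongation (%) = ((L_break - L0) / L0) * 100
Step 1: Extension = 435 - 414 = 21 mm
Step 2: Elongation = (21 / 414) * 100
Step 3: Elongation = 0.050725 * 100 = 5.0725% ≈ 5.1%

5.1%


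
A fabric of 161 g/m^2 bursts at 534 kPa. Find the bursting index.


Formula: Bursting Index = Bursting Strength / Fabric GSM
BI = 534 kPa / 161 g/m^2
BI = 3.317 kPa/(g/m^2)

3.317 kPa/(g/m^2)


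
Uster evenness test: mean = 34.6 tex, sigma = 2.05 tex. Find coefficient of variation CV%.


Formula: CV% = (standard deviation / mean) * 100
Step 1: Ratio = 2.05 / 34.6 = 0.059249
Step 2: CV% = 0.059249 * 100 = 5.9249% ≈ 5.9%

5.9%


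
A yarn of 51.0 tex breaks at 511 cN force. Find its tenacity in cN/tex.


Formula: Tenacity = Breaking force / Linear density
Tenacity = 511 cN / 51.0 tex
Tenacity = 10.02 cN/tex

10.02 cN/tex


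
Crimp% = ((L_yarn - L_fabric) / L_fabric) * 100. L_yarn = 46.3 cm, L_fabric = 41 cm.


Formula: Crimp% = ((L_yarn - L_fabric) / L_fabric) * 100
Step 1: Extension = 46.3 - 41 = 5.3 cm
Step 2: Crimp% = (5.3 / 41) * 100
Step 3: Crimp% = 0.129268 * 100 = 12.9268% ≈ 12.9%

12.9%


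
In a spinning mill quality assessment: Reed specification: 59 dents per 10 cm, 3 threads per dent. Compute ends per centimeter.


Formula: EPC = (dents per 10 cm * ends per dent) / 10
Step 1: Total ends per 10 cm = 59 * 3 = 177
Step 2: EPC = 177 / 10 = 17.7 ends/cm

17.7 ends/cm


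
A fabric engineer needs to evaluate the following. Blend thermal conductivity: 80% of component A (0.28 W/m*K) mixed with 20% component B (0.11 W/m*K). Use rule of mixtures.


Formula: Blend property = (fraction_A * property_A) + (fraction_B * property_B)
Step 1: Contribution A = 80/100 * 0.28 W/m*K = 0.224 W/m*K
Step 2: Contribution B = 20/100 * 0.11 W/m*K = 0.022 W/m*K
Step 3: Blend thermal conductivity = 0.224 + 0.022 = 0.246 W/m*K

0.246 W/m*K


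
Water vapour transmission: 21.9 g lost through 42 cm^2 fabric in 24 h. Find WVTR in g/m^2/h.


Formula: WVTR = mass_loss / (area * time)
Step 1: Convert area: 42 cm^2 = 0.0042 m^2
Step 2: WVTR = 21.9 g / (0.0042 m^2 * 24 h)
Step 3: WVTR = 21.9 / 0.1008 = 217.3 g/m^2/h

217.3 g/m^2/h


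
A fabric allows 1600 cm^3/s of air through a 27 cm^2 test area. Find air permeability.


Formula: Air Permeability = Airflow / Test Area
AP = 1600 cm^3/s / 27 cm^2
AP = 59.3 cm^3/s/cm^2

59.3 cm^3/s/cm^2


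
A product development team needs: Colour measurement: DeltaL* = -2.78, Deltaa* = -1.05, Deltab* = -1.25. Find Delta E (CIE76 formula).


Formula: Delta E = sqrt(dL*^2 + da*^2 + db*^2)
Step 1: dL*^2 = (-2.78)^2 = 7.7284
Step 2: da*^2 = (-1.05)^2 = 1.1025
Step 3: db*^2 = (-1.25)^2 = 1.5625
Step 4: Sum = 7.7284 + 1.1025 + 1.5625 = 10.3934
Step 5: Delta E = sqrt(10.3934) = 3.22

3.22 Delta E


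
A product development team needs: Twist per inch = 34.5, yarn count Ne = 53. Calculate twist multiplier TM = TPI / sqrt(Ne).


Formula: TM = TPI / sqrt(Ne)
Step 1: sqrt(Ne) = sqrt(53) = 7.2801
Step 2: TM = 34.5 / 7.2801 = 4.74

4.74 TM


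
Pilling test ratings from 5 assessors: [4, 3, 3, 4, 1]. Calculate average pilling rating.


Formula: Mean = sum / count
Sum = 4 + 3 + 3 + 4 + 1 = 15
Mean = 15 / 5 = 3.0

3.0


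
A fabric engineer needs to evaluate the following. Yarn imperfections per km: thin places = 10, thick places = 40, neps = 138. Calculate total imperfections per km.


Formula: Total = thin places + thick places + neps
Total = 10 + 40 + 138
Total = 188 imperfections/km

188 imperfections/km


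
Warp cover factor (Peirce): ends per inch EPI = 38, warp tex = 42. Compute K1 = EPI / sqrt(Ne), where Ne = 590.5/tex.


Formula: K1 = EPI / sqrt(Ne), with Ne = 590.5 / tex_warp
Step 1: Ne = 590.5 / 42 = 14.06
Step 2: sqrt(Ne) = sqrt(14.06) = 3.7497
Step 3: K1 = 38 / 3.7497 = 10.1

10.1


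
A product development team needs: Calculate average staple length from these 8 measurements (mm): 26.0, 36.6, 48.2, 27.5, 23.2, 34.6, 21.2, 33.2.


Formula: Mean = sum of lengths / count
Sum = 26.0 + 36.6 + 48.2 + 27.5 + 23.2 + 34.6 + 21.2 + 33.2
Sum = 250.5 mm
Mean = 250.5 / 8 = 31.31 mm

31.31 mm


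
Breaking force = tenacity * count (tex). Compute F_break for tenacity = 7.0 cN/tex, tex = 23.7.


Formula: Breaking force = Tenacity * Linear density
F = 7.0 cN/tex * 23.7 tex
F = 165.90 cN

165.90 cN


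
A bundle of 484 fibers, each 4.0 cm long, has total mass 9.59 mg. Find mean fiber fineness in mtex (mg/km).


Formula: fineness (mtex) = mass (mg) / total length (km) = (mass_mg / total_length_m) * 1000
Step 1: Convert fiber length: 4.0 cm = 0.04 m
Step 2: Total fiber length = 484 * 0.04 = 19.36 m
Step 3: Linear density = 9.59 mg / 19.36 m = 0.4954 mg/m
Step 4: fineness = 0.4954 * 1000 = 495.4 mtex

495.4 mtex


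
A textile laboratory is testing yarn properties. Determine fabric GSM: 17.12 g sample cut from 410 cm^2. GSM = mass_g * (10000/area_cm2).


Formula: GSM = mass_g / area_m2
Step 1: Convert area: 410 cm^2 = 410 / 10000 = 0.041 m^2
Step 2: GSM = 17.12 g / 0.041 m^2 = 417.6 g/m^2

417.6 g/m^2


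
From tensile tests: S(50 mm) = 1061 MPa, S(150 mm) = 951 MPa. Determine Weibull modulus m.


Formula: m = ln(L1/L2) / ln(S2/S1)
Step 1: ln(L1/L2) = ln(50/150) = -1.09861
Step 2: S2/S1 = 951/1061 = 0.89632
Step 3: ln(S2/S1) = ln(0.89632) = -0.10946
Step 4: m = -1.09861 / -0.10946 = 10.04

10.04 (Weibull m)


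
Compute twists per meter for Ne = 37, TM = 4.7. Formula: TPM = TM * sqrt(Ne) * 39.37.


Formula: TPM = TM * sqrt(Ne) * 39.37
Step 1: sqrt(Ne) = sqrt(37) = 6.0828
Step 2: TM * sqrt(Ne) = 4.7 * 6.0828 = 28.5892
Step 3: TPM = 28.5892 * 39.37 = 1126 twists/m

1126 twists/m


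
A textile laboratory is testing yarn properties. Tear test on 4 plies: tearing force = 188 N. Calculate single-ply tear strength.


Formula: Per-ply strength = Total force / Number of plies
Per-ply = 188 N / 4
Per-ply = 47 N

47 N


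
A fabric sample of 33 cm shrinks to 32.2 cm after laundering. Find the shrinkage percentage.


Formula: Shrinkage% = ((L_before - L_after) / L_before) * 100
Step 1: Shrinkage = 33 - 32.2 = 0.8 cm
Step 2: Shrinkage% = (0.8 / 33) * 100
Step 3: Shrinkage% = 0.024242 * 100 = 2.4242% ≈ 2.4%

2.4%


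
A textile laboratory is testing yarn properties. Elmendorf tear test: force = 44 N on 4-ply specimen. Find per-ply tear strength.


Formula: Per-ply strength = Total force / Number of plies
Per-ply = 44 N / 4
Per-ply = 11 N

11 N


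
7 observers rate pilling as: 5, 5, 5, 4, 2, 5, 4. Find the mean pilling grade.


Formula: Mean = sum / count
Sum = 5 + 5 + 5 + 4 + 2 + 5 + 4 = 30
Mean = 30 / 7 = 4.3

4.3


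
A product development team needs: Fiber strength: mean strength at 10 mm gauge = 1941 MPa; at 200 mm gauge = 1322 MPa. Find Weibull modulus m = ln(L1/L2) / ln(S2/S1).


Formula: m = ln(L1/L2) / ln(S2/S1)
Step 1: ln(L1/L2) = ln(10/200) = -2.99573
Step 2: S2/S1 = 1322/1941 = 0.68109
Step 3: ln(S2/S1) = ln(0.68109) = -0.38406
Step 4: m = -2.99573 / -0.38406 = 7.80

7.80 (Weibull m)


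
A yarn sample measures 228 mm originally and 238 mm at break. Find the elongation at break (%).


Formula: Elongation (%) = ((L_break - L0) / L0) * 100
Step 1: Extension = 238 - 228 = 10 mm
Step 2: Elongation = (10 / 228) * 100
Step 3: Elongation = 0.04386 * 100 = 4.386% ≈ 4.4%

4.4%


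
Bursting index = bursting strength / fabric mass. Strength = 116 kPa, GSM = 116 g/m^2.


Formula: Bursting Index = Bursting Strength / Fabric GSM
BI = 116 kPa / 116 g/m^2
BI = 1.000 kPa/(g/m^2)

1.000 kPa/(g/m^2)


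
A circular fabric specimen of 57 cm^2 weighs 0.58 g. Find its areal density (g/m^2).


Formula: GSM = mass_g / area_m2
Step 1: Convert area: 57 cm^2 = 57 / 10000 = 0.0057 m^2
Step 2: GSM = 0.58 g / 0.0057 m^2 = 101.8 g/m^2

101.8 g/m^2


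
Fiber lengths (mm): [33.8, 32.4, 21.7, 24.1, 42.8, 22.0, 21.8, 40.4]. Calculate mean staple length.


Formula: Mean = sum of lengths / count
Sum = 33.8 + 32.4 + 21.7 + 24.1 + 42.8 + 22.0 + 21.8 + 40.4
Sum = 239.0 mm
Mean = 239.0 / 8 = 29.88 mm

29.88 mm


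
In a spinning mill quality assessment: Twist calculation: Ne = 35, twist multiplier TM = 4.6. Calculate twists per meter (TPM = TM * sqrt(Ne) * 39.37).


Formula: TPM = TM * sqrt(Ne) * 39.37
Step 1: sqrt(Ne) = sqrt(35) = 5.9161
Step 2: TM * sqrt(Ne) = 4.6 * 5.9161 = 27.2141
Step 3: TPM = 27.2141 * 39.37 = 1071 twists/m

1071 twists/m


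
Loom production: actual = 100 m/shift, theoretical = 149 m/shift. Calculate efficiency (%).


Formula: Efficiency% = (Actual output / Theoretical output) * 100
Efficiency% = (100 / 149) * 100
Efficiency% = 0.671141 * 100 = 67.1141% ≈ 67.1%

67.1%


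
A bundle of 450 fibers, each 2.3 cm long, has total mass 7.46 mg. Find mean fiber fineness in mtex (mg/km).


Formula: fineness (mtex) = mass (mg) / total length (km) = (mass_mg / total_length_m) * 1000
Step 1: Convert fiber length: 2.3 cm = 0.023 m
Step 2: Total fiber length = 450 * 0.023 = 10.35 m
Step 3: Linear density = 7.46 mg / 10.35 m = 0.7208 mg/m
Step 4: fineness = 0.7208 * 1000 = 720.8 mtex

720.8 mtex


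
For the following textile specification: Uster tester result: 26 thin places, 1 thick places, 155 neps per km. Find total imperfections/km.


Formula: Total = thin places + thick places + neps
Total = 26 + 1 + 155
Total = 182 imperfections/km

182 imperfections/km


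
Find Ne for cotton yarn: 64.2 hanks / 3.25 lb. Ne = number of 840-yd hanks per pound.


Formula: Ne = hanks / mass_lb
Substituting: Ne = 64.2 / 3.25
Ne = 19.8

19.8 Ne


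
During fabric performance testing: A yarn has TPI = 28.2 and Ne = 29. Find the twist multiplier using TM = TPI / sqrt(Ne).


Formula: TM = TPI / sqrt(Ne)
Step 1: sqrt(Ne) = sqrt(29) = 5.3852
Step 2: TM = 28.2 / 5.3852 = 5.24

5.24 TM


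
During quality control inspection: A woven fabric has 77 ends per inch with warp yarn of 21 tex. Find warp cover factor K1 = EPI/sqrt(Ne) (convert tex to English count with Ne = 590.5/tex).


Formula: K1 = EPI / sqrt(Ne), with Ne = 590.5 / tex_warp
Step 1: Ne = 590.5 / 21 = 28.119
Step 2: sqrt(Ne) = sqrt(28.119) = 5.3027
Step 3: K1 = 77 / 5.3027 = 14.5

14.5


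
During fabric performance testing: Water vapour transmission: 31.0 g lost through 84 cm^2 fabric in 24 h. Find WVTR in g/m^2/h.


Formula: WVTR = mass_loss / (area * time)
Step 1: Convert area: 84 cm^2 = 0.0084 m^2
Step 2: WVTR = 31.0 g / (0.0084 m^2 * 24 h)
Step 3: WVTR = 31.0 / 0.2016 = 153.8 g/m^2/h

153.8 g/m^2/h


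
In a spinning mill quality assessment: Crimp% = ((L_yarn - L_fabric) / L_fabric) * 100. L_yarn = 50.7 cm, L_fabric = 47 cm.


Formula: Crimp% = ((L_yarn - L_fabric) / L_fabric) * 100
Step 1: Extension = 50.7 - 47 = 3.7 cm
Step 2: Crimp% = (3.7 / 47) * 100
Step 3: Crimp% = 0.078723 * 100 = 7.8723% ≈ 7.9%

7.9%


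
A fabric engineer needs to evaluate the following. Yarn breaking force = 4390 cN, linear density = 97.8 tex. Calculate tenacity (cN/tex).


Formula: Tenacity = Breaking force / Linear density
Tenacity = 4390 cN / 97.8 tex
Tenacity = 44.89 cN/tex

44.89 cN/tex


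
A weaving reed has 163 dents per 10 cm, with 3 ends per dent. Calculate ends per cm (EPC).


Formula: EPC = (dents per 10 cm * ends per dent) / 10
Step 1: Total ends per 10 cm = 163 * 3 = 489
Step 2: EPC = 489 / 10 = 48.9 ends/cm

48.9 ends/cm


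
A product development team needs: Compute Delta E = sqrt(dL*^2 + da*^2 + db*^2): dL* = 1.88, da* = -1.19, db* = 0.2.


Formula: Delta E = sqrt(dL*^2 + da*^2 + db*^2)
Step 1: dL*^2 = 1.88^2 = 3.5344
Step 2: da*^2 = (-1.19)^2 = 1.4161
Step 3: db*^2 = 0.2^2 = 0.04
Step 4: Sum = 3.5344 + 1.4161 + 0.04 = 4.9905
Step 5: Delta E = sqrt(4.9905) = 2.23

2.23 Delta E


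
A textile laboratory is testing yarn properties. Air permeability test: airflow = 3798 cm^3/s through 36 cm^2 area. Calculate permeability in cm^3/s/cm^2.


Formula: Air Permeability = Airflow / Test Area
AP = 3798 cm^3/s / 36 cm^2
AP = 105.5 cm^3/s/cm^2

105.5 cm^3/s/cm^2


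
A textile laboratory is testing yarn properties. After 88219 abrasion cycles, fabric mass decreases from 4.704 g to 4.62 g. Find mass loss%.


Formula: Mass loss% = ((m_before - m_after) / m_before) * 100
Step 1: Mass loss = 4.704 - 4.62 = 0.084 g
Step 2: Ratio = 0.084 / 4.704 = 0.0178571
Step 3: Mass loss% = 0.0178571 * 100 = 1.78571% ≈ 1.79%

1.79%


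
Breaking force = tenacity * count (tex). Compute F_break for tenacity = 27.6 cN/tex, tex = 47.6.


Formula: Breaking force = Tenacity * Linear density
F = 27.6 cN/tex * 47.6 tex
F = 1313.76 cN

1313.76 cN


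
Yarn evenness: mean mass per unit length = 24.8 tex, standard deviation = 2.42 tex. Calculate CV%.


Formula: CV% = (standard deviation / mean) * 100
Step 1: Ratio = 2.42 / 24.8 = 0.097581
Step 2: CV% = 0.097581 * 100 = 9.7581% ≈ 9.8%

9.8%


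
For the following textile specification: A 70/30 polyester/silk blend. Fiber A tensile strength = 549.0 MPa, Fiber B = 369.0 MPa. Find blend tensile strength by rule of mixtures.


Formula: Blend property = (fraction_A * property_A) + (fraction_B * property_B)
Step 1: Contribution A = 70/100 * 549.0 MPa = 384.3 MPa
Step 2: Contribution B = 30/100 * 369.0 MPa = 110.7 MPa
Step 3: Blend tensile strength = 384.3 + 110.7 = 495.0 MPa

495.0 MPa


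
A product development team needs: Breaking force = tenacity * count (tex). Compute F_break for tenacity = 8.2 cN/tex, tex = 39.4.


Formula: Breaking force = Tenacity * Linear density
F = 8.2 cN/tex * 39.4 tex
F = 323.08 cN

323.08 cN


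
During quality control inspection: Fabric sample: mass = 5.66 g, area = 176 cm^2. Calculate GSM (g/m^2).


Formula: GSM = mass_g / area_m2
Step 1: Convert area: 176 cm^2 = 176 / 10000 = 0.0176 m^2
Step 2: GSM = 5.66 g / 0.0176 m^2 = 321.6 g/m^2

321.6 g/m^2


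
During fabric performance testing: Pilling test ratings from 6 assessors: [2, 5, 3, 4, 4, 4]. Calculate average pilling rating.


Formula: Mean = sum / count
Sum = 2 + 5 + 3 + 4 + 4 + 4 = 22
Mean = 22 / 6 = 3.7

3.7


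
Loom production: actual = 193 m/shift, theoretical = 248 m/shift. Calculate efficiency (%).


Formula: Efficiency% = (Actual output / Theoretical output) * 100
Efficiency% = (193 / 248) * 100
Efficiency% = 0.778226 * 100 = 77.8226% ≈ 77.8%

77.8%


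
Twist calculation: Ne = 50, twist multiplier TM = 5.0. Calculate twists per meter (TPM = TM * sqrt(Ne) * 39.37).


Formula: TPM = TM * sqrt(Ne) * 39.37
Step 1: sqrt(Ne) = sqrt(50) = 7.0711
Step 2: TM * sqrt(Ne) = 5.0 * 7.0711 = 35.3555
Step 3: TPM = 35.3555 * 39.37 = 1392 twists/m

1392 twists/m


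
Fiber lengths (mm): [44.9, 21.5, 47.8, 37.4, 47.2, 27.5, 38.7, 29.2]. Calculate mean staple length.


Formula: Mean = sum of lengths / count
Sum = 44.9 + 21.5 + 47.8 + 37.4 + 47.2 + 27.5 + 38.7 + 29.2
Sum = 294.2 mm
Mean = 294.2 / 8 = 36.78 mm

36.78 mm


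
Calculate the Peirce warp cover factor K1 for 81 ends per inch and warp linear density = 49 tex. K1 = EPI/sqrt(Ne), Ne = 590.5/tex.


Formula: K1 = EPI / sqrt(Ne), with Ne = 590.5 / tex_warp
Step 1: Ne = 590.5 / 49 = 12.051
Step 2: sqrt(Ne) = sqrt(12.051) = 3.4715
Step 3: K1 = 81 / 3.4715 = 23.3

23.3


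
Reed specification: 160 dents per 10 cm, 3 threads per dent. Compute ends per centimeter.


Formula: EPC = (dents per 10 cm * ends per dent) / 10
Step 1: Total ends per 10 cm = 160 * 3 = 480
Step 2: EPC = 480 / 10 = 48.0 ends/cm

48.0 ends/cm


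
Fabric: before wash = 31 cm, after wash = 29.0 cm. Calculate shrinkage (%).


Formula: Shrinkage% = ((L_before - L_after) / L_before) * 100
Step 1: Shrinkage = 31 - 29.0 = 2.0 cm
Step 2: Shrinkage% = (2.0 / 31) * 100
Step 3: Shrinkage% = 0.064516 * 100 = 6.4516% ≈ 6.5%

6.5%


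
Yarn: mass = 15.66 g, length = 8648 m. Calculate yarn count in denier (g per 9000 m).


Formula: den = (mass_g / length_m) * 9000
Substituting: den = (15.66 / 8648) * 9000
Intermediate: 15.66 / 8648 = 0.00181082 g/m
den = 0.00181082 * 9000 = 16.3 denier

16.3 denier


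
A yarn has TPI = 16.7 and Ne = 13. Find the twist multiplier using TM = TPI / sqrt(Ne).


Formula: TM = TPI / sqrt(Ne)
Step 1: sqrt(Ne) = sqrt(13) = 3.6056
Step 2: TM = 16.7 / 3.6056 = 4.63

4.63 TM


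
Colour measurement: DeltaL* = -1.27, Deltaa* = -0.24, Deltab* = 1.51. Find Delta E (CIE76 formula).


Formula: Delta E = sqrt(dL*^2 + da*^2 + db*^2)
Step 1: dL*^2 = (-1.27)^2 = 1.6129
Step 2: da*^2 = (-0.24)^2 = 0.0576
Step 3: db*^2 = 1.51^2 = 2.2801
Step 4: Sum = 1.6129 + 0.0576 + 2.2801 = 3.9506
Step 5: Delta E = sqrt(3.9506) = 1.99

1.99 Delta E


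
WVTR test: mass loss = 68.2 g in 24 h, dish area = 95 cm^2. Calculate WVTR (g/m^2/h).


Formula: WVTR = mass_loss / (area * time)
Step 1: Convert area: 95 cm^2 = 0.0095 m^2
Step 2: WVTR = 68.2 g / (0.0095 m^2 * 24 h)
Step 3: WVTR = 68.2 / 0.228 = 299.1 g/m^2/h

299.1 g/m^2/h


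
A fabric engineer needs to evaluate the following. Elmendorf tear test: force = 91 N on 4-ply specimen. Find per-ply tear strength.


Formula: Per-ply strength = Total force / Number of plies
Per-ply = 91 N / 4
Per-ply = 22.75 N

22.75 N


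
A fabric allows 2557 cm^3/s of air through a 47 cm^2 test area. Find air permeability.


Formula: Air Permeability = Airflow / Test Area
AP = 2557 cm^3/s / 47 cm^2
AP = 54.4 cm^3/s/cm^2

54.4 cm^3/s/cm^2


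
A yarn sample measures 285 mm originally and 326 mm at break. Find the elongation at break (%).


Formula: Elongation (%) = ((L_break - L0) / L0) * 100
Step 1: Extension = 326 - 285 = 41 mm
Step 2: Elongation = (41 / 285) * 100
Step 3: Elongation = 0.14386 * 100 = 14.386% ≈ 14.4%

14.4%


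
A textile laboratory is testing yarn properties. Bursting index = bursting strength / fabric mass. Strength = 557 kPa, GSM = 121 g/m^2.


Formula: Bursting Index = Bursting Strength / Fabric GSM
BI = 557 kPa / 121 g/m^2
BI = 4.603 kPa/(g/m^2)

4.603 kPa/(g/m^2)


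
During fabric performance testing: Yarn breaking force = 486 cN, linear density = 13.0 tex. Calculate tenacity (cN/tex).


Formula: Tenacity = Breaking force / Linear density
Tenacity = 486 cN / 13.0 tex
Tenacity = 37.38 cN/tex

37.38 cN/tex


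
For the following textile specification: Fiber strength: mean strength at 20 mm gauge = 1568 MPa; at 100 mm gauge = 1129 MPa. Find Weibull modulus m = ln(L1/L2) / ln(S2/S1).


Formula: m = ln(L1/L2) / ln(S2/S1)
Step 1: ln(L1/L2) = ln(20/100) = -1.60944
Step 2: S2/S1 = 1129/1568 = 0.72003
Step 3: ln(S2/S1) = ln(0.72003) = -0.32846
Step 4: m = -1.60944 / -0.32846 = 4.90

4.90 (Weibull m)


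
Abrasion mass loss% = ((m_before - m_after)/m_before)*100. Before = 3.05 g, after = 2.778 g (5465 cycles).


Formula: Mass loss% = ((m_before - m_after) / m_before) * 100
Step 1: Mass loss = 3.05 - 2.778 = 0.272 g
Step 2: Ratio = 0.272 / 3.05 = 0.0891803
Step 3: Mass loss% = 0.0891803 * 100 = 8.91803% ≈ 8.92%

8.92%


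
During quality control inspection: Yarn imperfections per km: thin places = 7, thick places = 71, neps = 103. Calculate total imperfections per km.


Formula: Total = thin places + thick places + neps
Total = 7 + 71 + 103
Total = 181 imperfections/km

181 imperfections/km


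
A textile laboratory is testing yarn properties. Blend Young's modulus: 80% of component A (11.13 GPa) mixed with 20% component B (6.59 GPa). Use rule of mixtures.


Formula: Blend property = (fraction_A * property_A) + (fraction_B * property_B)
Step 1: Contribution A = 80/100 * 11.13 GPa = 8.904 GPa
Step 2: Contribution B = 20/100 * 6.59 GPa = 1.318 GPa
Step 3: Blend Young's modulus = 8.904 + 1.318 = 10.222 GPa

10.222 GPa


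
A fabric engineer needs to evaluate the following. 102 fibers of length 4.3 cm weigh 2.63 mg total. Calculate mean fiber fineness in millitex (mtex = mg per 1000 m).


Formula: fineness (mtex) = mass (mg) / total length (km) = (mass_mg / total_length_m) * 1000
Step 1: Convert fiber length: 4.3 cm = 0.043 m
Step 2: Total fiber length = 102 * 0.043 = 4.386 m
Step 3: Linear density = 2.63 mg / 4.386 m = 0.5996 mg/m
Step 4: fineness = 0.5996 * 1000 = 599.6 mtex

599.6 mtex


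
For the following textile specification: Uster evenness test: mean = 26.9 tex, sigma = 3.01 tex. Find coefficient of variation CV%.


Formula: CV% = (standard deviation / mean) * 100
Step 1: Ratio = 3.01 / 26.9 = 0.111896
Step 2: CV% = 0.111896 * 100 = 11.1896% ≈ 11.2%

11.2%


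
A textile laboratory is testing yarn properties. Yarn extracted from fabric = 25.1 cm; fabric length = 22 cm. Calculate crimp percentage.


Formula: Crimp% = ((L_yarn - L_fabric) / L_fabric) * 100
Step 1: Extension = 25.1 - 22 = 3.1 cm
Step 2: Crimp% = (3.1 / 22) * 100
Step 3: Crimp% = 0.140909 * 100 = 14.0909% ≈ 14.1%

14.1%


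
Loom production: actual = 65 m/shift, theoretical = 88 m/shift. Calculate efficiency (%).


Formula: Efficiency% = (Actual output / Theoretical output) * 100
Efficiency% = (65 / 88) * 100
Efficiency% = 0.738636 * 100 = 73.8636% ≈ 73.9%

73.9%


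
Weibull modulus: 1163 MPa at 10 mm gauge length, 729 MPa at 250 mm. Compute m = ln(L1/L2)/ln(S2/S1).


Formula: m = ln(L1/L2) / ln(S2/S1)
Step 1: ln(L1/L2) = ln(10/250) = -3.21888
Step 2: S2/S1 = 729/1163 = 0.62683
Step 3: ln(S2/S1) = ln(0.62683) = -0.46708
Step 4: m = -3.21888 / -0.46708 = 6.89

6.89 (Weibull m)


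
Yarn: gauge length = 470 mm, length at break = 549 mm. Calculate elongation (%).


Formula: Elongation (%) = ((L_break - L0) / L0) * 100
Step 1: Extension = 549 - 470 = 79 mm
Step 2: Elongation = (79 / 470) * 100
Step 3: Elongation = 0.168085 * 100 = 16.8085% ≈ 16.8%

16.8%


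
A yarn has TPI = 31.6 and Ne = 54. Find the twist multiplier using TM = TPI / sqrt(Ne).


Formula: TM = TPI / sqrt(Ne)
Step 1: sqrt(Ne) = sqrt(54) = 7.3485
Step 2: TM = 31.6 / 7.3485 = 4.30

4.30 TM


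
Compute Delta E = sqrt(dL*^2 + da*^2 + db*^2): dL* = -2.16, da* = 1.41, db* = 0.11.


Formula: Delta E = sqrt(dL*^2 + da*^2 + db*^2)
Step 1: dL*^2 = (-2.16)^2 = 4.6656
Step 2: da*^2 = 1.41^2 = 1.9881
Step 3: db*^2 = 0.11^2 = 0.0121
Step 4: Sum = 4.6656 + 1.9881 + 0.0121 = 6.6658
Step 5: Delta E = sqrt(6.6658) = 2.58

2.58 Delta E


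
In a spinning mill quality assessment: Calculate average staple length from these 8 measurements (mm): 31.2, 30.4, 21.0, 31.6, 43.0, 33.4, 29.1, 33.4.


Formula: Mean = sum of lengths / count
Sum = 31.2 + 30.4 + 21.0 + 31.6 + 43.0 + 33.4 + 29.1 + 33.4
Sum = 253.1 mm
Mean = 253.1 / 8 = 31.64 mm

31.64 mm


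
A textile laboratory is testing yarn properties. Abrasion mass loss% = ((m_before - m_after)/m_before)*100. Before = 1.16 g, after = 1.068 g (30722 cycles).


Formula: Mass loss% = ((m_before - m_after) / m_before) * 100
Step 1: Mass loss = 1.16 - 1.068 = 0.092 g
Step 2: Ratio = 0.092 / 1.16 = 0.0793103
Step 3: Mass loss% = 0.0793103 * 100 = 7.93103% ≈ 7.93%

7.93%


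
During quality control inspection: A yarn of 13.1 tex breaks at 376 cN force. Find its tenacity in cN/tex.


Formula: Tenacity = Breaking force / Linear density
Tenacity = 376 cN / 13.1 tex
Tenacity = 28.70 cN/tex

28.70 cN/tex


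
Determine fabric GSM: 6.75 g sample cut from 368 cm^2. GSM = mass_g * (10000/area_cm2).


Formula: GSM = mass_g / area_m2
Step 1: Convert area: 368 cm^2 = 368 / 10000 = 0.0368 m^2
Step 2: GSM = 6.75 g / 0.0368 m^2 = 183.4 g/m^2

183.4 g/m^2


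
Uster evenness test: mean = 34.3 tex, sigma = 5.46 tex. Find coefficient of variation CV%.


Formula: CV% = (standard deviation / mean) * 100
Step 1: Ratio = 5.46 / 34.3 = 0.159184
Step 2: CV% = 0.159184 * 100 = 15.9184% ≈ 15.9%

15.9%


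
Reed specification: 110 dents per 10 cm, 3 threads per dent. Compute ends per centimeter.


Formula: EPC = (dents per 10 cm * ends per dent) / 10
Step 1: Total ends per 10 cm = 110 * 3 = 330
Step 2: EPC = 330 / 10 = 33.0 ends/cm

33.0 ends/cm


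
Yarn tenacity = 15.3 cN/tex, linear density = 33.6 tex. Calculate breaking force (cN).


Formula: Breaking force = Tenacity * Linear density
F = 15.3 cN/tex * 33.6 tex
F = 514.08 cN

514.08 cN


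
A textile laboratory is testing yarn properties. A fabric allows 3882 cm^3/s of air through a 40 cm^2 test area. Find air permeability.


Formula: Air Permeability = Airflow / Test Area
AP = 3882 cm^3/s / 40 cm^2
AP = 97.1 cm^3/s/cm^2

97.1 cm^3/s/cm^2


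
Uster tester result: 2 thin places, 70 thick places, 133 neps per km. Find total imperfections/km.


Formula: Total = thin places + thick places + neps
Total = 2 + 70 + 133
Total = 205 imperfections/km

205 imperfections/km


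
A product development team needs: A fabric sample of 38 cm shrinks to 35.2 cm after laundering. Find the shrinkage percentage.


Formula: Shrinkage% = ((L_before - L_after) / L_before) * 100
Step 1: Shrinkage = 38 - 35.2 = 2.8 cm
Step 2: Shrinkage% = (2.8 / 38) * 100
Step 3: Shrinkage% = 0.073684 * 100 = 7.3684% ≈ 7.4%

7.4%


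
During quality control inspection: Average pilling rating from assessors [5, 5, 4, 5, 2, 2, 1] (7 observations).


Formula: Mean = sum / count
Sum = 5 + 5 + 4 + 5 + 2 + 2 + 1 = 24
Mean = 24 / 7 = 3.4

3.4


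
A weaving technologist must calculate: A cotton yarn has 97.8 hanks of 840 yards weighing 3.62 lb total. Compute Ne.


Formula: Ne = hanks / mass_lb
Substituting: Ne = 97.8 / 3.62
Ne = 27.0

27.0 Ne


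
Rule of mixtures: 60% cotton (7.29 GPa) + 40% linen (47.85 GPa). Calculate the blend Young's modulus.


Formula: Blend property = (fraction_A * property_A) + (fraction_B * property_B)
Step 1: Contribution A = 60/100 * 7.29 GPa = 4.374 GPa
Step 2: Contribution B = 40/100 * 47.85 GPa = 19.14 GPa
Step 3: Blend Young's modulus = 4.374 + 19.14 = 23.514 GPa

23.514 GPa


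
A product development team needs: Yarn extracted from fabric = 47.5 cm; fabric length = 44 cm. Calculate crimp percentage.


Formula: Crimp% = ((L_yarn - L_fabric) / L_fabric) * 100
Step 1: Extension = 47.5 - 44 = 3.5 cm
Step 2: Crimp% = (3.5 / 44) * 100
Step 3: Crimp% = 0.079545 * 100 = 7.9545% ≈ 8.0%

8.0%


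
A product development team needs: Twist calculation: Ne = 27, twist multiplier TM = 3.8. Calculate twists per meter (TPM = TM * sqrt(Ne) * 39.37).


Formula: TPM = TM * sqrt(Ne) * 39.37
Step 1: sqrt(Ne) = sqrt(27) = 5.1962
Step 2: TM * sqrt(Ne) = 3.8 * 5.1962 = 19.7456
Step 3: TPM = 19.7456 * 39.37 = 777 twists/m

777 twists/m


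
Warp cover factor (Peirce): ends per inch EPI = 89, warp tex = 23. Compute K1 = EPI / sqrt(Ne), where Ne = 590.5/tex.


Formula: K1 = EPI / sqrt(Ne), with Ne = 590.5 / tex_warp
Step 1: Ne = 590.5 / 23 = 25.674
Step 2: sqrt(Ne) = sqrt(25.674) = 5.067
Step 3: K1 = 89 / 5.067 = 17.6

17.6


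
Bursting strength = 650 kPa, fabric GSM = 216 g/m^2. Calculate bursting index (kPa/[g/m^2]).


Formula: Bursting Index = Bursting Strength / Fabric GSM
BI = 650 kPa / 216 g/m^2
BI = 3.009 kPa/(g/m^2)

3.009 kPa/(g/m^2)


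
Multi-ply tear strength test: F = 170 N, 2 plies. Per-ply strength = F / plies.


Formula: Per-ply strength = Total force / Number of plies
Per-ply = 170 N / 2
Per-ply = 85 N

85 N


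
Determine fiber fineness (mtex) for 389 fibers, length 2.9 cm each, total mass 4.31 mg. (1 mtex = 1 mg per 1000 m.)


Formula: fineness (mtex) = mass (mg) / total length (km) = (mass_mg / total_length_m) * 1000
Step 1: Convert fiber length: 2.9 cm = 0.029 m
Step 2: Total fiber length = 389 * 0.029 = 11.281 m
Step 3: Linear density = 4.31 mg / 11.281 m = 0.3821 mg/m
Step 4: fineness = 0.3821 * 1000 = 382.1 mtex

382.1 mtex


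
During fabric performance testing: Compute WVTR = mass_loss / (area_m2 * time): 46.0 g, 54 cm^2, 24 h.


Formula: WVTR = mass_loss / (area * time)
Step 1: Convert area: 54 cm^2 = 0.0054 m^2
Step 2: WVTR = 46.0 g / (0.0054 m^2 * 24 h)
Step 3: WVTR = 46.0 / 0.1296 = 354.9 g/m^2/h

354.9 g/m^2/h


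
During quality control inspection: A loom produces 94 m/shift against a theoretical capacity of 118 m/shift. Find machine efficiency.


Formula: Efficiency% = (Actual output / Theoretical output) * 100
Efficiency% = (94 / 118) * 100
Efficiency% = 0.79661 * 100 = 79.661% ≈ 79.7%

79.7%


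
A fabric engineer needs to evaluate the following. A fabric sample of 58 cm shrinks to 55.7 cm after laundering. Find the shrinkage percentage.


Formula: Shrinkage% = ((L_before - L_after) / L_before) * 100
Step 1: Shrinkage = 58 - 55.7 = 2.3 cm
Step 2: Shrinkage% = (2.3 / 58) * 100
Step 3: Shrinkage% = 0.039655 * 100 = 3.9655% ≈ 4.0%

4.0%
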